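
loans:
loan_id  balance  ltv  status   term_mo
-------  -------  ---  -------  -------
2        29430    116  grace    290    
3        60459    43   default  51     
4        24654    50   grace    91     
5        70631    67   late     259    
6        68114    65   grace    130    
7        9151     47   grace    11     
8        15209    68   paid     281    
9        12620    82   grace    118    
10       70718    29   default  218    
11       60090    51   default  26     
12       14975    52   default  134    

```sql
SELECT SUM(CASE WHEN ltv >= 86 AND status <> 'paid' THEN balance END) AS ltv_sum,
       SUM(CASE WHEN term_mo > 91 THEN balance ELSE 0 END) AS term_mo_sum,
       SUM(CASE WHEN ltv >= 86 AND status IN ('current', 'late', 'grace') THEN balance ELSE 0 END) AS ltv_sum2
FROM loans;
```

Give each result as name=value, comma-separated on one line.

ltv_sum=29430, term_mo_sum=281697, ltv_sum2=29430

[ltv_sum: ltv >= 86 AND status <> 'paid']
loan_id=2: ✓ → 29430
loan_id=3: ✗
loan_id=4: ✗
loan_id=5: ✗
loan_id=6: ✗
loan_id=7: ✗
loan_id=8: ✗
loan_id=9: ✗
loan_id=10: ✗
loan_id=11: ✗
loan_id=12: ✗
ltv_sum = 29430
—
[term_mo_sum: term_mo > 91]
loan_id=2: ✓ → 29430
loan_id=3: ✗
loan_id=4: ✗
loan_id=5: ✓ → 70631
loan_id=6: ✓ → 68114
loan_id=7: ✗
loan_id=8: ✓ → 15209
loan_id=9: ✓ → 12620
loan_id=10: ✓ → 70718
loan_id=11: ✗
loan_id=12: ✓ → 14975
term_mo_sum = 29430 + 70631 + 68114 + 15209 + 12620 + 70718 + 14975 = 281697
—
[ltv_sum2: ltv >= 86 AND status IN ('current', 'late', 'grace')]
loan_id=2: ✓ → 29430
loan_id=3: ✗
loan_id=4: ✗
loan_id=5: ✗
loan_id=6: ✗
loan_id=7: ✗
loan_id=8: ✗
loan_id=9: ✗
loan_id=10: ✗
loan_id=11: ✗
loan_id=12: ✗
ltv_sum2 = 29430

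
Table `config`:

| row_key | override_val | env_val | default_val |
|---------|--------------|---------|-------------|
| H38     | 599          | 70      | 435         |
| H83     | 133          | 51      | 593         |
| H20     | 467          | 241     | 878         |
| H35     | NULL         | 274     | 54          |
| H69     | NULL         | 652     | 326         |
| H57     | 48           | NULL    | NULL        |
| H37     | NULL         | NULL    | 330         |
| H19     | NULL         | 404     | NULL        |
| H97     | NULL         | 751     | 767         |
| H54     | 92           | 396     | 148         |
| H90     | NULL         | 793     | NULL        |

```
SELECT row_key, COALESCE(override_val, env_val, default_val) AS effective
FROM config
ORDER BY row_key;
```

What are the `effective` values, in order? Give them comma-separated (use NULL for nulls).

404, 467, 274, 330, 599, 92, 48, 652, 133, 793, 751

row_key=H19: override_val=NULL, env_val=404 → 404
row_key=H20: override_val=467 → 467
row_key=H35: override_val=NULL, env_val=274 → 274
row_key=H37: override_val=NULL, env_val=NULL, default_val=330 → 330
row_key=H38: override_val=599 → 599
row_key=H54: override_val=92 → 92
row_key=H57: override_val=48 → 48
row_key=H69: override_val=NULL, env_val=652 → 652
row_key=H83: override_val=133 → 133
row_key=H90: override_val=NULL, env_val=793 → 793
row_key=H97: override_val=NULL, env_val=751 → 751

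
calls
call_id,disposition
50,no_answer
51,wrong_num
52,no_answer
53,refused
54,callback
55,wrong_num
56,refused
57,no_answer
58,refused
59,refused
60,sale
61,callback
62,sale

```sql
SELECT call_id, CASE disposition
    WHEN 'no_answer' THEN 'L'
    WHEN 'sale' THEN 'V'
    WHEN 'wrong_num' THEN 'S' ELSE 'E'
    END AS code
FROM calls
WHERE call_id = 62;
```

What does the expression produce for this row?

V

call_id = 62: disposition=sale.
disposition='no_answer' → false
disposition='sale' → true → V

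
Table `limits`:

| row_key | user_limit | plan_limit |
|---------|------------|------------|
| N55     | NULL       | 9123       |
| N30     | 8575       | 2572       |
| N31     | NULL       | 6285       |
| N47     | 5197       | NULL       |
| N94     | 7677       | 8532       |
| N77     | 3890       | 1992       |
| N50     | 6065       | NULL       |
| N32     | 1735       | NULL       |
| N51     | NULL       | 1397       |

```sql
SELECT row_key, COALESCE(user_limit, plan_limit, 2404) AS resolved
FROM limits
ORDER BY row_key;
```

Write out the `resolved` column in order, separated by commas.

8575, 6285, 1735, 5197, 6065, 1397, 9123, 3890, 7677

row_key=N30: user_limit=8575 → 8575
row_key=N31: user_limit=NULL, plan_limit=6285 → 6285
row_key=N32: user_limit=1735 → 1735
row_key=N47: user_limit=5197 → 5197
row_key=N50: user_limit=6065 → 6065
row_key=N51: user_limit=NULL, plan_limit=1397 → 1397
row_key=N55: user_limit=NULL, plan_limit=9123 → 9123
row_key=N77: user_limit=3890 → 3890
row_key=N94: user_limit=7677 → 7677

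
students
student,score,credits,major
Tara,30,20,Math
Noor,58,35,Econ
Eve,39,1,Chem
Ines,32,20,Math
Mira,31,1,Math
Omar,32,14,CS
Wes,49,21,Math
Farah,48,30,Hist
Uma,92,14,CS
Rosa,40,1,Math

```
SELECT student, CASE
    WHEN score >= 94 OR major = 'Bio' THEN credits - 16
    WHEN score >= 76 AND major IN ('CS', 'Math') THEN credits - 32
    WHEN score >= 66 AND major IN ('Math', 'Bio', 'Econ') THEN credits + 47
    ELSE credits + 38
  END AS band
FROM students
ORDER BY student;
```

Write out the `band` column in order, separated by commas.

student=Eve: ELSE → 39
student=Farah: ELSE → 68
student=Ines: ELSE → 58
student=Mira: ELSE → 39
student=Noor: ELSE → 73
student=Omar: ELSE → 52
student=Rosa: ELSE → 39
student=Tara: ELSE → 58
student=Uma: score >= 76 AND major IN ('CS', 'Math') → -18
student=Wes: ELSE → 59

39, 68, 58, 39, 73, 52, 39, 58, -18, 59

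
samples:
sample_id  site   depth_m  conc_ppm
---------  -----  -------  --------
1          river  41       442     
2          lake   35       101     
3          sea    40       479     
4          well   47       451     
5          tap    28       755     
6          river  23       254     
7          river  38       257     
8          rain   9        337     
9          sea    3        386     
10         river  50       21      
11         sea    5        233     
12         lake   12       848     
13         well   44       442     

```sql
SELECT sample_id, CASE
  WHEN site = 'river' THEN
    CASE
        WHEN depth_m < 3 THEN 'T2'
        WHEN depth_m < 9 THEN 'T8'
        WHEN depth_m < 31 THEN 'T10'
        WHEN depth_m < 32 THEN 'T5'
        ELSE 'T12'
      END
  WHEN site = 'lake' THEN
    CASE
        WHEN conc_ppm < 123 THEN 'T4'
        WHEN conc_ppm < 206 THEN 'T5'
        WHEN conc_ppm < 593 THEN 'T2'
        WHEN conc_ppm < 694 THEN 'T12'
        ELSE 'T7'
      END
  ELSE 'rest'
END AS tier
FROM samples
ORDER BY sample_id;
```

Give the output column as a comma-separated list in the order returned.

sample_id=1: site='river' → inner[ELSE] → T12
sample_id=2: site='lake' → inner[conc_ppm < 123] → T4
sample_id=3: site='sea' → outer ELSE → rest
sample_id=4: site='well' → outer ELSE → rest
sample_id=5: site='tap' → outer ELSE → rest
sample_id=6: site='river' → inner[depth_m < 31] → T10
sample_id=7: site='river' → inner[ELSE] → T12
sample_id=8: site='rain' → outer ELSE → rest
sample_id=9: site='sea' → outer ELSE → rest
sample_id=10: site='river' → inner[ELSE] → T12
sample_id=11: site='sea' → outer ELSE → rest
sample_id=12: site='lake' → inner[ELSE] → T7
sample_id=13: site='well' → outer ELSE → rest

T12, T4, rest, rest, rest, T10, T12, rest, rest, T12, rest, T7, rest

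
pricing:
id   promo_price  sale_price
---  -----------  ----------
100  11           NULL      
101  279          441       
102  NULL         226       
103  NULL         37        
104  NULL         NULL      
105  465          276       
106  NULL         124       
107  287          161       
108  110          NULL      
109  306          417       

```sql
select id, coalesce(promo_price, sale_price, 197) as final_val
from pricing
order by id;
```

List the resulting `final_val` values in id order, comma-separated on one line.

id=100: promo_price=11 → 11
id=101: promo_price=279 → 279
id=102: promo_price=NULL, sale_price=226 → 226
id=103: promo_price=NULL, sale_price=37 → 37
id=104: promo_price=NULL, sale_price=NULL, → literal 197 → 197
id=105: promo_price=465 → 465
id=106: promo_price=NULL, sale_price=124 → 124
id=107: promo_price=287 → 287
id=108: promo_price=110 → 110
id=109: promo_price=306 → 306

11, 279, 226, 37, 197, 465, 124, 287, 110, 306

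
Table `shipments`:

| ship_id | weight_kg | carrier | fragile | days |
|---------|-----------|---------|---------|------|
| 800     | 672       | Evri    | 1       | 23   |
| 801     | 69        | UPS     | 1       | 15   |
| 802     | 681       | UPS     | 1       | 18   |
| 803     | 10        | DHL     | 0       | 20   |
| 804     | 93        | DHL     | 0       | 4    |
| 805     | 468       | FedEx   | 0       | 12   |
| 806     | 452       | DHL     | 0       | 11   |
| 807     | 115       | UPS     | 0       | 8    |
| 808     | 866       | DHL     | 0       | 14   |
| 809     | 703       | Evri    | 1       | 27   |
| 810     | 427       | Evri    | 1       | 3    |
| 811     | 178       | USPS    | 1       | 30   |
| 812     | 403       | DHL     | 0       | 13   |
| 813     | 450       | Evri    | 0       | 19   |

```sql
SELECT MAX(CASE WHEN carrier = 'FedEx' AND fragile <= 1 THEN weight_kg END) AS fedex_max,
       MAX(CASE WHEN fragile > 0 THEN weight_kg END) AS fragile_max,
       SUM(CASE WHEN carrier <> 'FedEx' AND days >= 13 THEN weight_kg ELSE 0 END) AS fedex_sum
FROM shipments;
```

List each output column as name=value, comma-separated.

[fedex_max: carrier = 'FedEx' AND fragile <= 1]
ship_id=800: ✗
ship_id=801: ✗
ship_id=802: ✗
ship_id=803: ✗
ship_id=804: ✗
ship_id=805: ✓ → 468
ship_id=806: ✗
ship_id=807: ✗
ship_id=808: ✗
ship_id=809: ✗
ship_id=810: ✗
ship_id=811: ✗
ship_id=812: ✗
ship_id=813: ✗
fedex_max = MAX(468) = 468
—
[fragile_max: fragile > 0]
ship_id=800: ✓ → 672
ship_id=801: ✓ → 69
ship_id=802: ✓ → 681
ship_id=803: ✗
ship_id=804: ✗
ship_id=805: ✗
ship_id=806: ✗
ship_id=807: ✗
ship_id=808: ✗
ship_id=809: ✓ → 703
ship_id=810: ✓ → 427
ship_id=811: ✓ → 178
ship_id=812: ✗
ship_id=813: ✗
fragile_max = MAX(672, 69, 681, 703, 427, 178) = 703
—
[fedex_sum: carrier <> 'FedEx' AND days >= 13]
ship_id=800: ✓ → 672
ship_id=801: ✓ → 69
ship_id=802: ✓ → 681
ship_id=803: ✓ → 10
ship_id=804: ✗
ship_id=805: ✗
ship_id=806: ✗
ship_id=807: ✗
ship_id=808: ✓ → 866
ship_id=809: ✓ → 703
ship_id=810: ✗
ship_id=811: ✓ → 178
ship_id=812: ✓ → 403
ship_id=813: ✓ → 450
fedex_sum = 672 + 69 + 681 + 10 + 866 + 703 + 178 + 403 + 450 = 4032

fedex_max=468, fragile_max=703, fedex_sum=4032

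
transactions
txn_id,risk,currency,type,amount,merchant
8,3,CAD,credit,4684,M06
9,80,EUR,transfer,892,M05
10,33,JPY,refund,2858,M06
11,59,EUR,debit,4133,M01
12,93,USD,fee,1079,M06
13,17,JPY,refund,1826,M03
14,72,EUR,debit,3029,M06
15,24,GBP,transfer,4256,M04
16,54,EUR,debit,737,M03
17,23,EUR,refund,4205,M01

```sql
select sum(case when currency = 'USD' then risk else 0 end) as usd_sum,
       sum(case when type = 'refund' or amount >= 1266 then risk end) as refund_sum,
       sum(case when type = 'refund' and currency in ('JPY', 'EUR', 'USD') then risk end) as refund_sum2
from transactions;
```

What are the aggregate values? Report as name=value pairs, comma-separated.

[usd_sum: currency = 'USD']
txn_id=8: ✗
txn_id=9: ✗
txn_id=10: ✗
txn_id=11: ✗
txn_id=12: ✓ → 93
txn_id=13: ✗
txn_id=14: ✗
txn_id=15: ✗
txn_id=16: ✗
txn_id=17: ✗
usd_sum = 93
—
[refund_sum: type = 'refund' or amount >= 1266]
txn_id=8: ✓ → 3
txn_id=9: ✗
txn_id=10: ✓ → 33
txn_id=11: ✓ → 59
txn_id=12: ✗
txn_id=13: ✓ → 17
txn_id=14: ✓ → 72
txn_id=15: ✓ → 24
txn_id=16: ✗
txn_id=17: ✓ → 23
refund_sum = 3 + 33 + 59 + 17 + 72 + 24 + 23 = 231
—
[refund_sum2: type = 'refund' and currency in ('JPY', 'EUR', 'USD')]
txn_id=8: ✗
txn_id=9: ✗
txn_id=10: ✓ → 33
txn_id=11: ✗
txn_id=12: ✗
txn_id=13: ✓ → 17
txn_id=14: ✗
txn_id=15: ✗
txn_id=16: ✗
txn_id=17: ✓ → 23
refund_sum2 = 33 + 17 + 23 = 73

usd_sum=93, refund_sum=231, refund_sum2=73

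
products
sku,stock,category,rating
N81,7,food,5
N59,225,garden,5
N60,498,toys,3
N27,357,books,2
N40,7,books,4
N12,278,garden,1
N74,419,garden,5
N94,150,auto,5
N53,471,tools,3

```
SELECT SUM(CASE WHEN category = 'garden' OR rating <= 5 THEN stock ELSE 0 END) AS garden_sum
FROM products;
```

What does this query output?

sku=N81: ✓ → 7
sku=N59: ✓ → 225
sku=N60: ✓ → 498
sku=N27: ✓ → 357
sku=N40: ✓ → 7
sku=N12: ✓ → 278
sku=N74: ✓ → 419
sku=N94: ✓ → 150
sku=N53: ✓ → 471
garden_sum = 7 + 225 + 498 + 357 + 7 + 278 + 419 + 150 + 471 = 2412

2412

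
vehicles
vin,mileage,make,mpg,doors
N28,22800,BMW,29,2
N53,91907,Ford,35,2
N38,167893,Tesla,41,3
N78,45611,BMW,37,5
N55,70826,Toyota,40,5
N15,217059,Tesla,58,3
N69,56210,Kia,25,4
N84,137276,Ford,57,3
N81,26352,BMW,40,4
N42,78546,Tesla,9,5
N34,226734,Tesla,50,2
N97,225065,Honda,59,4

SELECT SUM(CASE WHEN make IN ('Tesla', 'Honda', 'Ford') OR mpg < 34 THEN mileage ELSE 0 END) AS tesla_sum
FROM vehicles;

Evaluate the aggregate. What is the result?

1223490

vin=N28: ✓ → 22800
vin=N53: ✓ → 91907
vin=N38: ✓ → 167893
vin=N78: ✗
vin=N55: ✗
vin=N15: ✓ → 217059
vin=N69: ✓ → 56210
vin=N84: ✓ → 137276
vin=N81: ✗
vin=N42: ✓ → 78546
vin=N34: ✓ → 226734
vin=N97: ✓ → 225065
tesla_sum = 22800 + 91907 + 167893 + 217059 + 56210 + 137276 + 78546 + 226734 + 225065 = 1223490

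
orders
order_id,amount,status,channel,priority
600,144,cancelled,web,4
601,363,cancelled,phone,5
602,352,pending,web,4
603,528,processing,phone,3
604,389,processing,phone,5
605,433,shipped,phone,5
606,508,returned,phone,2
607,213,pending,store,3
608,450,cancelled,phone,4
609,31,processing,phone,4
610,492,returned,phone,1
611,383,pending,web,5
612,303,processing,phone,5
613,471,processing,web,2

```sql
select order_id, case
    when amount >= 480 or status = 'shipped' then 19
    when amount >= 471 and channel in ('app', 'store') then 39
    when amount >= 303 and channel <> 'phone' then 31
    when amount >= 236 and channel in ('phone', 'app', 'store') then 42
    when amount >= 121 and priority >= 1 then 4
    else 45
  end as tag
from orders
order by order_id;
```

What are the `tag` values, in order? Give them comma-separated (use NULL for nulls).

4, 42, 31, 19, 42, 19, 19, 4, 42, 45, 19, 31, 42, 31

order_id=600: amount >= 121 and priority >= 1 → 4
order_id=601: amount >= 236 and channel in ('phone', 'app', 'store') → 42
order_id=602: amount >= 303 and channel <> 'phone' → 31
order_id=603: amount >= 480 or status = 'shipped' → 19
order_id=604: amount >= 236 and channel in ('phone', 'app', 'store') → 42
order_id=605: amount >= 480 or status = 'shipped' → 19
order_id=606: amount >= 480 or status = 'shipped' → 19
order_id=607: amount >= 121 and priority >= 1 → 4
order_id=608: amount >= 236 and channel in ('phone', 'app', 'store') → 42
order_id=609: ELSE → 45
order_id=610: amount >= 480 or status = 'shipped' → 19
order_id=611: amount >= 303 and channel <> 'phone' → 31
order_id=612: amount >= 236 and channel in ('phone', 'app', 'store') → 42
order_id=613: amount >= 303 and channel <> 'phone' → 31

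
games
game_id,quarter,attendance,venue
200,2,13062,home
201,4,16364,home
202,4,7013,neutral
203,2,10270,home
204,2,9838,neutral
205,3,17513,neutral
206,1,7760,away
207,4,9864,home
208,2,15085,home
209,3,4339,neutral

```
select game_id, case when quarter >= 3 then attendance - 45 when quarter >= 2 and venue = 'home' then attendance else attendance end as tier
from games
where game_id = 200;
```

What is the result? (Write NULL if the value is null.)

13062

game_id = 200: quarter=2, attendance=13062, venue=home.
quarter >= 3 → false
quarter >= 2 and venue = 'home' → true → 13062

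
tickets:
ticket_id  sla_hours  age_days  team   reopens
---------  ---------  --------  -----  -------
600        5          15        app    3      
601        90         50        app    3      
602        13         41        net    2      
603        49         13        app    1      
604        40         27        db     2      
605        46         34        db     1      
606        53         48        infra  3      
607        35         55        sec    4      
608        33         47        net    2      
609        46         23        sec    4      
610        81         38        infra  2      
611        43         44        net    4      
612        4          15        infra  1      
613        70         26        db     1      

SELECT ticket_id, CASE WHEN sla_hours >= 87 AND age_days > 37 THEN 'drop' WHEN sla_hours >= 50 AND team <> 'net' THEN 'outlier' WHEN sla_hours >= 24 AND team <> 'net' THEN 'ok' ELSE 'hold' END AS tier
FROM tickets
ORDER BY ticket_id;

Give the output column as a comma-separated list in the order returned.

ticket_id=600: ELSE → hold
ticket_id=601: sla_hours >= 87 AND age_days > 37 → drop
ticket_id=602: ELSE → hold
ticket_id=603: sla_hours >= 24 AND team <> 'net' → ok
ticket_id=604: sla_hours >= 24 AND team <> 'net' → ok
ticket_id=605: sla_hours >= 24 AND team <> 'net' → ok
ticket_id=606: sla_hours >= 50 AND team <> 'net' → outlier
ticket_id=607: sla_hours >= 24 AND team <> 'net' → ok
ticket_id=608: ELSE → hold
ticket_id=609: sla_hours >= 24 AND team <> 'net' → ok
ticket_id=610: sla_hours >= 50 AND team <> 'net' → outlier
ticket_id=611: ELSE → hold
ticket_id=612: ELSE → hold
ticket_id=613: sla_hours >= 50 AND team <> 'net' → outlier

hold, drop, hold, ok, ok, ok, outlier, ok, hold, ok, outlier, hold, hold, outlier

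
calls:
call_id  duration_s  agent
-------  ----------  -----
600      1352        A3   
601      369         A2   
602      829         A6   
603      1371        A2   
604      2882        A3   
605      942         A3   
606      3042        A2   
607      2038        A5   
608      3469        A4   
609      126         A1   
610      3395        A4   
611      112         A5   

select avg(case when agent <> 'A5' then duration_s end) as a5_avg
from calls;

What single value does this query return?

call_id=600: ✓ → 1352
call_id=601: ✓ → 369
call_id=602: ✓ → 829
call_id=603: ✓ → 1371
call_id=604: ✓ → 2882
call_id=605: ✓ → 942
call_id=606: ✓ → 3042
call_id=607: ✗
call_id=608: ✓ → 3469
call_id=609: ✓ → 126
call_id=610: ✓ → 3395
call_id=611: ✗
a5_avg = (1352 + 369 + 829 + 1371 + 2882 + 942 + 3042 + 3469 + 126 + 3395) / 10 = 1777.7

1777.7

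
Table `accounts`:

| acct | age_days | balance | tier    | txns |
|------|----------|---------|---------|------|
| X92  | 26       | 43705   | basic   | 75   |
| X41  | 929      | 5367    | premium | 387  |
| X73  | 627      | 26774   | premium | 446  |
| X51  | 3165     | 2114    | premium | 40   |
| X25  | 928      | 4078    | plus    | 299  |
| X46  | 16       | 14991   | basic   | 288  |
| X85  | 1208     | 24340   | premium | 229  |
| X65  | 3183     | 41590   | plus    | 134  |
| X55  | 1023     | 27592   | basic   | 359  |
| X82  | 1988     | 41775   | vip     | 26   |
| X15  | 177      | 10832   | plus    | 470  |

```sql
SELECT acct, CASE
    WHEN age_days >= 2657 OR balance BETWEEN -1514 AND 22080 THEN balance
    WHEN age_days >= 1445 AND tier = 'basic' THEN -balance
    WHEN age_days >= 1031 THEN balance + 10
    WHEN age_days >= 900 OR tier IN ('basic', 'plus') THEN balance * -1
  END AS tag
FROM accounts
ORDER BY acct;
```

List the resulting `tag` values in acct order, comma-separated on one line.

acct=X15: age_days >= 2657 OR balance BETWEEN -1514 AND 22080 → 10832
acct=X25: age_days >= 2657 OR balance BETWEEN -1514 AND 22080 → 4078
acct=X41: age_days >= 2657 OR balance BETWEEN -1514 AND 22080 → 5367
acct=X46: age_days >= 2657 OR balance BETWEEN -1514 AND 22080 → 14991
acct=X51: age_days >= 2657 OR balance BETWEEN -1514 AND 22080 → 2114
acct=X55: age_days >= 900 OR tier IN ('basic', 'plus') → -27592
acct=X65: age_days >= 2657 OR balance BETWEEN -1514 AND 22080 → 41590
acct=X73: (no match → NULL) → NULL
acct=X82: age_days >= 1031 → 41785
acct=X85: age_days >= 1031 → 24350
acct=X92: age_days >= 900 OR tier IN ('basic', 'plus') → -43705

10832, 4078, 5367, 14991, 2114, -27592, 41590, NULL, 41785, 24350, -43705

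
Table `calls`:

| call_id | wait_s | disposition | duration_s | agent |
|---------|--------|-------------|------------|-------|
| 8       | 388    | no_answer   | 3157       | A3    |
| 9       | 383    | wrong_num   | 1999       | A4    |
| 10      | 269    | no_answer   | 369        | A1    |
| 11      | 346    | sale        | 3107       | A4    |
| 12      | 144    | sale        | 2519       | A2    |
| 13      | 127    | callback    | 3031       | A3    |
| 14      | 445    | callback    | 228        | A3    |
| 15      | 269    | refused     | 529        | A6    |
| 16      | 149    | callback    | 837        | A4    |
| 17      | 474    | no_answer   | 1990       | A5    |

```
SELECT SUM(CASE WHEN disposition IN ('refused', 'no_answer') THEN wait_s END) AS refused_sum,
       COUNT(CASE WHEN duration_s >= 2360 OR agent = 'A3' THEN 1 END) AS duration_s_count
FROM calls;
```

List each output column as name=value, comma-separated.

[refused_sum: disposition IN ('refused', 'no_answer')]
call_id=8: ✓ → 388
call_id=9: ✗
call_id=10: ✓ → 269
call_id=11: ✗
call_id=12: ✗
call_id=13: ✗
call_id=14: ✗
call_id=15: ✓ → 269
call_id=16: ✗
call_id=17: ✓ → 474
refused_sum = 388 + 269 + 269 + 474 = 1400
—
[duration_s_count: duration_s >= 2360 OR agent = 'A3']
call_id=8: ✓ → 1
call_id=9: ✗
call_id=10: ✗
call_id=11: ✓ → 1
call_id=12: ✓ → 1
call_id=13: ✓ → 1
call_id=14: ✓ → 1
call_id=15: ✗
call_id=16: ✗
call_id=17: ✗
duration_s_count = COUNT(1, 1, 1, 1, 1) = 5

refused_sum=1400, duration_s_count=5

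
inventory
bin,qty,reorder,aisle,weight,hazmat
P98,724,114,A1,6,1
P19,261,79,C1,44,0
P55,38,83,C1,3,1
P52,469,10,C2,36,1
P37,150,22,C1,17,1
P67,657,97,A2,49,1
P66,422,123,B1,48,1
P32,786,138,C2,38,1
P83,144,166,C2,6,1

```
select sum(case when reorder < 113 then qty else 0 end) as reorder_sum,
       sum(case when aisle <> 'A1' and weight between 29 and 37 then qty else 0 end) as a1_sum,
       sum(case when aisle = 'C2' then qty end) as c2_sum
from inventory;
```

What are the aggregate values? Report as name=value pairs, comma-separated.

[reorder_sum: reorder < 113]
bin=P98: ✗
bin=P19: ✓ → 261
bin=P55: ✓ → 38
bin=P52: ✓ → 469
bin=P37: ✓ → 150
bin=P67: ✓ → 657
bin=P66: ✗
bin=P32: ✗
bin=P83: ✗
reorder_sum = 261 + 38 + 469 + 150 + 657 = 1575
—
[a1_sum: aisle <> 'A1' and weight between 29 and 37]
bin=P98: ✗
bin=P19: ✗
bin=P55: ✗
bin=P52: ✓ → 469
bin=P37: ✗
bin=P67: ✗
bin=P66: ✗
bin=P32: ✗
bin=P83: ✗
a1_sum = 469
—
[c2_sum: aisle = 'C2']
bin=P98: ✗
bin=P19: ✗
bin=P55: ✗
bin=P52: ✓ → 469
bin=P37: ✗
bin=P67: ✗
bin=P66: ✗
bin=P32: ✓ → 786
bin=P83: ✓ → 144
c2_sum = 469 + 786 + 144 = 1399

reorder_sum=1575, a1_sum=469, c2_sum=1399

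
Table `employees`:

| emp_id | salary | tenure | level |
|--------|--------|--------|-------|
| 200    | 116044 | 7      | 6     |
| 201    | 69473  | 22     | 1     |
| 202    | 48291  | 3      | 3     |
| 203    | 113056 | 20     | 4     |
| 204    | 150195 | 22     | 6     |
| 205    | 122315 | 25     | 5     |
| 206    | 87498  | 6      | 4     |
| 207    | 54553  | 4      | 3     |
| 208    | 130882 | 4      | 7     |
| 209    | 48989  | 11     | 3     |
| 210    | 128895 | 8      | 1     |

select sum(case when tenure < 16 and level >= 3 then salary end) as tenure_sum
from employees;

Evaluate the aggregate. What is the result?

486257

emp_id=200: ✓ → 116044
emp_id=201: ✗
emp_id=202: ✓ → 48291
emp_id=203: ✗
emp_id=204: ✗
emp_id=205: ✗
emp_id=206: ✓ → 87498
emp_id=207: ✓ → 54553
emp_id=208: ✓ → 130882
emp_id=209: ✓ → 48989
emp_id=210: ✗
tenure_sum = 116044 + 48291 + 87498 + 54553 + 130882 + 48989 = 486257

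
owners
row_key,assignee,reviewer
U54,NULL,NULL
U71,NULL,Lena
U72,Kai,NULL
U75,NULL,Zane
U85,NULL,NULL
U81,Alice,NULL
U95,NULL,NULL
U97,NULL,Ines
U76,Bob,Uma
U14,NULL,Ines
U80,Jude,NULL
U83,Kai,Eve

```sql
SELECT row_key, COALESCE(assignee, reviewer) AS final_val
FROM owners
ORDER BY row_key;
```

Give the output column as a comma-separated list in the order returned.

row_key=U14: assignee=NULL, reviewer=Ines → Ines
row_key=U54: assignee=NULL, reviewer=NULL (all NULL) → NULL
row_key=U71: assignee=NULL, reviewer=Lena → Lena
row_key=U72: assignee=Kai → Kai
row_key=U75: assignee=NULL, reviewer=Zane → Zane
row_key=U76: assignee=Bob → Bob
row_key=U80: assignee=Jude → Jude
row_key=U81: assignee=Alice → Alice
row_key=U83: assignee=Kai → Kai
row_key=U85: assignee=NULL, reviewer=NULL (all NULL) → NULL
row_key=U95: assignee=NULL, reviewer=NULL (all NULL) → NULL
row_key=U97: assignee=NULL, reviewer=Ines → Ines

Ines, NULL, Lena, Kai, Zane, Bob, Jude, Alice, Kai, NULL, NULL, Ines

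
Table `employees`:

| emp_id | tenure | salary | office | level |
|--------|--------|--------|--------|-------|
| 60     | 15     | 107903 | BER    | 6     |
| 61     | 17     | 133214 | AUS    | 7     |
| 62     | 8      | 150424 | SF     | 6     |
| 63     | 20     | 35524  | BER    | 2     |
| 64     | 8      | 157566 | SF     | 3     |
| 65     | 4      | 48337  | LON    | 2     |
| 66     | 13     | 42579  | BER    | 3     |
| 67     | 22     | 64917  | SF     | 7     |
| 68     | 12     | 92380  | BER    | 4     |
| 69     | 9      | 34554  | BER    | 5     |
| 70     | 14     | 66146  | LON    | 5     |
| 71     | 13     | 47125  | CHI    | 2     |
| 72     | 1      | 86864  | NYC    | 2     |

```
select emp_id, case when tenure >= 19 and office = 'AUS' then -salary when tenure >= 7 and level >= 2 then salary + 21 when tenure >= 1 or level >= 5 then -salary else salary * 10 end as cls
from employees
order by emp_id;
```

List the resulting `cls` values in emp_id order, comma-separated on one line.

emp_id=60: tenure >= 7 and level >= 2 → 107924
emp_id=61: tenure >= 7 and level >= 2 → 133235
emp_id=62: tenure >= 7 and level >= 2 → 150445
emp_id=63: tenure >= 7 and level >= 2 → 35545
emp_id=64: tenure >= 7 and level >= 2 → 157587
emp_id=65: tenure >= 1 or level >= 5 → -48337
emp_id=66: tenure >= 7 and level >= 2 → 42600
emp_id=67: tenure >= 7 and level >= 2 → 64938
emp_id=68: tenure >= 7 and level >= 2 → 92401
emp_id=69: tenure >= 7 and level >= 2 → 34575
emp_id=70: tenure >= 7 and level >= 2 → 66167
emp_id=71: tenure >= 7 and level >= 2 → 47146
emp_id=72: tenure >= 1 or level >= 5 → -86864

107924, 133235, 150445, 35545, 157587, -48337, 42600, 64938, 92401, 34575, 66167, 47146, -86864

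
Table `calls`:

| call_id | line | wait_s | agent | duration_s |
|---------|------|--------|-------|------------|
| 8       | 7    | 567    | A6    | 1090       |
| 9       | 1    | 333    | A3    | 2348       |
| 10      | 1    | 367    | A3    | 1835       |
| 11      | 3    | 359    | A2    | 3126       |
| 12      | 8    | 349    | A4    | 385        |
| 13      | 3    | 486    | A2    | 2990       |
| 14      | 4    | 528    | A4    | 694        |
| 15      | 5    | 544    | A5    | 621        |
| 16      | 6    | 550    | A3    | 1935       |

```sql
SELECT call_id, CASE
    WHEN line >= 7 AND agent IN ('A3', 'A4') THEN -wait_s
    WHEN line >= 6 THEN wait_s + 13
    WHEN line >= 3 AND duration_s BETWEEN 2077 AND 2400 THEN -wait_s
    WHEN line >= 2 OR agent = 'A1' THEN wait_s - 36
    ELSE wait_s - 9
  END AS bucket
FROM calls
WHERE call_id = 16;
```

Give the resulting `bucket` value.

call_id = 16: line=6, wait_s=550, agent=A3, duration_s=1935.
line >= 7 AND agent IN ('A3', 'A4') → false
line >= 6 → true → 563

563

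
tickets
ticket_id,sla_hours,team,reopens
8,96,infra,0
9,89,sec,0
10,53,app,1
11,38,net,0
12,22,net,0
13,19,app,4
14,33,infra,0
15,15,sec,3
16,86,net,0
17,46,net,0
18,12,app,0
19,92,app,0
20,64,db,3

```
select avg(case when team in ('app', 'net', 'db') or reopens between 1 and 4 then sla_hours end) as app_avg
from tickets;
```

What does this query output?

ticket_id=8: ✗
ticket_id=9: ✗
ticket_id=10: ✓ → 53
ticket_id=11: ✓ → 38
ticket_id=12: ✓ → 22
ticket_id=13: ✓ → 19
ticket_id=14: ✗
ticket_id=15: ✓ → 15
ticket_id=16: ✓ → 86
ticket_id=17: ✓ → 46
ticket_id=18: ✓ → 12
ticket_id=19: ✓ → 92
ticket_id=20: ✓ → 64
app_avg = (53 + 38 + 22 + 19 + 15 + 86 + 46 + 12 + 92 + 64) / 10 = 44.7

44.7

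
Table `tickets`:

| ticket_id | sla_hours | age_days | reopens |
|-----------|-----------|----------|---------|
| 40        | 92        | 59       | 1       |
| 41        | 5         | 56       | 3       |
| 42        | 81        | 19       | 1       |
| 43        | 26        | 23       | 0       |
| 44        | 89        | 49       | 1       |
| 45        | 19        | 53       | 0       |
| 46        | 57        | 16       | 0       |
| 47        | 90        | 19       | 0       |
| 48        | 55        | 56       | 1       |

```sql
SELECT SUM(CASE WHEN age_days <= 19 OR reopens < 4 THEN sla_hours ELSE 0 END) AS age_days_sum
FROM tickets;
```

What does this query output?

ticket_id=40: ✓ → 92
ticket_id=41: ✓ → 5
ticket_id=42: ✓ → 81
ticket_id=43: ✓ → 26
ticket_id=44: ✓ → 89
ticket_id=45: ✓ → 19
ticket_id=46: ✓ → 57
ticket_id=47: ✓ → 90
ticket_id=48: ✓ → 55
age_days_sum = 92 + 5 + 81 + 26 + 89 + 19 + 57 + 90 + 55 = 514

514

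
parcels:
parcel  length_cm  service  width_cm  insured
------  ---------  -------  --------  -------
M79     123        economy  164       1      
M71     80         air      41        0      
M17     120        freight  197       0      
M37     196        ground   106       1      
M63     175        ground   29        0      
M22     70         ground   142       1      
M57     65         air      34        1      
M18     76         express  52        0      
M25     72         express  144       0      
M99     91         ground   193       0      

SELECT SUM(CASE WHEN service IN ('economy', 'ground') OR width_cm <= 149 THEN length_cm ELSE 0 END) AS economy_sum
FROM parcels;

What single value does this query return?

parcel=M79: ✓ → 123
parcel=M71: ✓ → 80
parcel=M17: ✗
parcel=M37: ✓ → 196
parcel=M63: ✓ → 175
parcel=M22: ✓ → 70
parcel=M57: ✓ → 65
parcel=M18: ✓ → 76
parcel=M25: ✓ → 72
parcel=M99: ✓ → 91
economy_sum = 123 + 80 + 196 + 175 + 70 + 65 + 76 + 72 + 91 = 948

948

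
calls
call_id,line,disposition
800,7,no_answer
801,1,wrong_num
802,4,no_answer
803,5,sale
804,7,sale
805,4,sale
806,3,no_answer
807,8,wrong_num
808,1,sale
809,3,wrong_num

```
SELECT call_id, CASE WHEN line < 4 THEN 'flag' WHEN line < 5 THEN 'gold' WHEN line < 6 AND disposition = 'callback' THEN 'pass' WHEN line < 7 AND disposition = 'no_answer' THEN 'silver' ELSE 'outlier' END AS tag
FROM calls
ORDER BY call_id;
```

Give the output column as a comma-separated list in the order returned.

call_id=800: ELSE → outlier
call_id=801: line < 4 → flag
call_id=802: line < 5 → gold
call_id=803: ELSE → outlier
call_id=804: ELSE → outlier
call_id=805: line < 5 → gold
call_id=806: line < 4 → flag
call_id=807: ELSE → outlier
call_id=808: line < 4 → flag
call_id=809: line < 4 → flag

outlier, flag, gold, outlier, outlier, gold, flag, outlier, flag, flag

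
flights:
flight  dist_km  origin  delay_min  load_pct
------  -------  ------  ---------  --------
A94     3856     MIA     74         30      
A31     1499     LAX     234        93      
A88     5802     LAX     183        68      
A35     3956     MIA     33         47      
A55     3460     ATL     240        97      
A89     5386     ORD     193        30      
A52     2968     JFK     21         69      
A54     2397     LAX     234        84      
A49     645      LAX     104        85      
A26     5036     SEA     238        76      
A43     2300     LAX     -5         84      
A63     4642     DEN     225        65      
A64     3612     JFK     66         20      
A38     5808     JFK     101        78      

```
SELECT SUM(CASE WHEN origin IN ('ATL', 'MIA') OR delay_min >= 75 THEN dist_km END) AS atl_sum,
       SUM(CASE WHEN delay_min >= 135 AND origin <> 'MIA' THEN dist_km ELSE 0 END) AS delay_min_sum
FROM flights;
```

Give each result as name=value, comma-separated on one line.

[atl_sum: origin IN ('ATL', 'MIA') OR delay_min >= 75]
flight=A94: ✓ → 3856
flight=A31: ✓ → 1499
flight=A88: ✓ → 5802
flight=A35: ✓ → 3956
flight=A55: ✓ → 3460
flight=A89: ✓ → 5386
flight=A52: ✗
flight=A54: ✓ → 2397
flight=A49: ✓ → 645
flight=A26: ✓ → 5036
flight=A43: ✗
flight=A63: ✓ → 4642
flight=A64: ✗
flight=A38: ✓ → 5808
atl_sum = 3856 + 1499 + 5802 + 3956 + 3460 + 5386 + 2397 + 645 + 5036 + 4642 + 5808 = 42487
—
[delay_min_sum: delay_min >= 135 AND origin <> 'MIA']
flight=A94: ✗
flight=A31: ✓ → 1499
flight=A88: ✓ → 5802
flight=A35: ✗
flight=A55: ✓ → 3460
flight=A89: ✓ → 5386
flight=A52: ✗
flight=A54: ✓ → 2397
flight=A49: ✗
flight=A26: ✓ → 5036
flight=A43: ✗
flight=A63: ✓ → 4642
flight=A64: ✗
flight=A38: ✗
delay_min_sum = 1499 + 5802 + 3460 + 5386 + 2397 + 5036 + 4642 = 28222

atl_sum=42487, delay_min_sum=28222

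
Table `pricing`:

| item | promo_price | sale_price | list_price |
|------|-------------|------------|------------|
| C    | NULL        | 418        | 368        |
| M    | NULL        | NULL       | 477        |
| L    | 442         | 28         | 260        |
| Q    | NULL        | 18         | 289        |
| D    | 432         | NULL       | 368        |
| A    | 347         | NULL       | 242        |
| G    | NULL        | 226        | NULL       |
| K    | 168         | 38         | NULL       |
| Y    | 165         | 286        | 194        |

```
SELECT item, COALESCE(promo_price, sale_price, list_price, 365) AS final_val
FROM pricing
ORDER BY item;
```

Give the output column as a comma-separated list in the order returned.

item=A: promo_price=347 → 347
item=C: promo_price=NULL, sale_price=418 → 418
item=D: promo_price=432 → 432
item=G: promo_price=NULL, sale_price=226 → 226
item=K: promo_price=168 → 168
item=L: promo_price=442 → 442
item=M: promo_price=NULL, sale_price=NULL, list_price=477 → 477
item=Q: promo_price=NULL, sale_price=18 → 18
item=Y: promo_price=165 → 165

347, 418, 432, 226, 168, 442, 477, 18, 165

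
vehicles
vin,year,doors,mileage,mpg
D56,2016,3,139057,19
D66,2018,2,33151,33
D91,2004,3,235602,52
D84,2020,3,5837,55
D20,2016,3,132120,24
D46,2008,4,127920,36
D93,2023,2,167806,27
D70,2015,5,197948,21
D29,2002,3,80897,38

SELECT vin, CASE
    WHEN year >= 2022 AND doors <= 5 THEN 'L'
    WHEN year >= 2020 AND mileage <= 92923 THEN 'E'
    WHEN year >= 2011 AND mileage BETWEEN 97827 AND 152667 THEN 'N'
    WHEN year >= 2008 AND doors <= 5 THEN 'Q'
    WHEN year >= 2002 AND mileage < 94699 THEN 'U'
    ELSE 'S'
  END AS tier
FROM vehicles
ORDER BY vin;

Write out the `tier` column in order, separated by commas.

N, U, Q, N, Q, Q, E, S, L

vin=D20: year >= 2011 AND mileage BETWEEN 97827 AND 152667 → N
vin=D29: year >= 2002 AND mileage < 94699 → U
vin=D46: year >= 2008 AND doors <= 5 → Q
vin=D56: year >= 2011 AND mileage BETWEEN 97827 AND 152667 → N
vin=D66: year >= 2008 AND doors <= 5 → Q
vin=D70: year >= 2008 AND doors <= 5 → Q
vin=D84: year >= 2020 AND mileage <= 92923 → E
vin=D91: ELSE → S
vin=D93: year >= 2022 AND doors <= 5 → L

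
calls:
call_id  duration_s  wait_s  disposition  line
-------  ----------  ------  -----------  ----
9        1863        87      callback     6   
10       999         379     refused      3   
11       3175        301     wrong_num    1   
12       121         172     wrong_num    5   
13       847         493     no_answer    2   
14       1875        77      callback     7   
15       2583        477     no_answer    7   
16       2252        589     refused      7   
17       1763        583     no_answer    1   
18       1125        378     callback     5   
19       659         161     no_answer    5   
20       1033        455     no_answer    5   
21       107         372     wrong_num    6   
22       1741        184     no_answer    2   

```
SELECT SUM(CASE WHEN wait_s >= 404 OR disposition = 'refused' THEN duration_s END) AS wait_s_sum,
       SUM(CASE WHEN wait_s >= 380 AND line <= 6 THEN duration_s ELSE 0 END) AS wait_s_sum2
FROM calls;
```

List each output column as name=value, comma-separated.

wait_s_sum=9477, wait_s_sum2=3643

[wait_s_sum: wait_s >= 404 OR disposition = 'refused']
call_id=9: ✗
call_id=10: ✓ → 999
call_id=11: ✗
call_id=12: ✗
call_id=13: ✓ → 847
call_id=14: ✗
call_id=15: ✓ → 2583
call_id=16: ✓ → 2252
call_id=17: ✓ → 1763
call_id=18: ✗
call_id=19: ✗
call_id=20: ✓ → 1033
call_id=21: ✗
call_id=22: ✗
wait_s_sum = 999 + 847 + 2583 + 2252 + 1763 + 1033 = 9477
—
[wait_s_sum2: wait_s >= 380 AND line <= 6]
call_id=9: ✗
call_id=10: ✗
call_id=11: ✗
call_id=12: ✗
call_id=13: ✓ → 847
call_id=14: ✗
call_id=15: ✗
call_id=16: ✗
call_id=17: ✓ → 1763
call_id=18: ✗
call_id=19: ✗
call_id=20: ✓ → 1033
call_id=21: ✗
call_id=22: ✗
wait_s_sum2 = 847 + 1763 + 1033 = 3643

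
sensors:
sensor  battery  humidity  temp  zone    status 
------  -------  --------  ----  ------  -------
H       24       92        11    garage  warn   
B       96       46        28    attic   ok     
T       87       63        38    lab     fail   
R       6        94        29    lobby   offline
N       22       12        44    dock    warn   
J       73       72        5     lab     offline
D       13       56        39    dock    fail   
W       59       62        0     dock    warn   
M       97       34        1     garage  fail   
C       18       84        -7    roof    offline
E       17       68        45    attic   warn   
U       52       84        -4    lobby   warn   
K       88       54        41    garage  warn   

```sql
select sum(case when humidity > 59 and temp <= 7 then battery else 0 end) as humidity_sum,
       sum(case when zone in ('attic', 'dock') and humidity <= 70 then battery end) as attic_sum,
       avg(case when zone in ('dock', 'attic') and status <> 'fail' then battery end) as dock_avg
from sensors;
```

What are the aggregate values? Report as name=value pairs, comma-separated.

[humidity_sum: humidity > 59 and temp <= 7]
sensor=H: ✗
sensor=B: ✗
sensor=T: ✗
sensor=R: ✗
sensor=N: ✗
sensor=J: ✓ → 73
sensor=D: ✗
sensor=W: ✓ → 59
sensor=M: ✗
sensor=C: ✓ → 18
sensor=E: ✗
sensor=U: ✓ → 52
sensor=K: ✗
humidity_sum = 73 + 59 + 18 + 52 = 202
—
[attic_sum: zone in ('attic', 'dock') and humidity <= 70]
sensor=H: ✗
sensor=B: ✓ → 96
sensor=T: ✗
sensor=R: ✗
sensor=N: ✓ → 22
sensor=J: ✗
sensor=D: ✓ → 13
sensor=W: ✓ → 59
sensor=M: ✗
sensor=C: ✗
sensor=E: ✓ → 17
sensor=U: ✗
sensor=K: ✗
attic_sum = 96 + 22 + 13 + 59 + 17 = 207
—
[dock_avg: zone in ('dock', 'attic') and status <> 'fail']
sensor=H: ✗
sensor=B: ✓ → 96
sensor=T: ✗
sensor=R: ✗
sensor=N: ✓ → 22
sensor=J: ✗
sensor=D: ✗
sensor=W: ✓ → 59
sensor=M: ✗
sensor=C: ✗
sensor=E: ✓ → 17
sensor=U: ✗
sensor=K: ✗
dock_avg = (96 + 22 + 59 + 17) / 4 = 48.5

humidity_sum=202, attic_sum=207, dock_avg=48.5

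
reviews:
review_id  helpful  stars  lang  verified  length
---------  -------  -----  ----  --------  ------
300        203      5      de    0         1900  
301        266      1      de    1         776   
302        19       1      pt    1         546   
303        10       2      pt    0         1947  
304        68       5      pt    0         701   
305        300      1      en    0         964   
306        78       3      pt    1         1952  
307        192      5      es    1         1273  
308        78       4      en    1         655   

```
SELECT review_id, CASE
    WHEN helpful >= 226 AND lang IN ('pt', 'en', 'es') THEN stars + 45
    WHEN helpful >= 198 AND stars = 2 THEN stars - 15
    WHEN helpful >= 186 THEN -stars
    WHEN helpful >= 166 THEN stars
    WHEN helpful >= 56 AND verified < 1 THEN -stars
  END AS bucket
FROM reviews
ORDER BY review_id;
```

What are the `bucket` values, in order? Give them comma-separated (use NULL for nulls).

-5, -1, NULL, NULL, -5, 46, NULL, -5, NULL

review_id=300: helpful >= 186 → -5
review_id=301: helpful >= 186 → -1
review_id=302: (no match → NULL) → NULL
review_id=303: (no match → NULL) → NULL
review_id=304: helpful >= 56 AND verified < 1 → -5
review_id=305: helpful >= 226 AND lang IN ('pt', 'en', 'es') → 46
review_id=306: (no match → NULL) → NULL
review_id=307: helpful >= 186 → -5
review_id=308: (no match → NULL) → NULL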